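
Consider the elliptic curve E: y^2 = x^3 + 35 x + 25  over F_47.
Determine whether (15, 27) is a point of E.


Check whether y^2 = x^3 + 35 x + 25 (mod 47) for (x, y) = (15, 27).
LHS: y^2 = 27^2 mod 47 = 24
RHS: x^3 + 35 x + 25 = 15^3 + 35*15 + 25 mod 47 = 24
LHS = RHS

Yes, on the curve


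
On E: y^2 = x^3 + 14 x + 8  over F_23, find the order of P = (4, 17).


Compute successive multiples of P until we hit O:
  1P = (4, 17)
  2P = (4, 6)
  3P = O

ord(P) = 3


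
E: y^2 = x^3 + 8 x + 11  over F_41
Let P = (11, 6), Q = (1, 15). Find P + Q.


P != Q, so use the chord formula.
s = (y2 - y1) / (x2 - x1) = (9) / (31) mod 41 = 36
x3 = s^2 - x1 - x2 mod 41 = 36^2 - 11 - 1 = 13
y3 = s (x1 - x3) - y1 mod 41 = 36 * (11 - 13) - 6 = 4

P + Q = (13, 4)


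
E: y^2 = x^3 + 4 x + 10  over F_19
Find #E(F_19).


For each x in F_19, count y with y^2 = x^3 + 4 x + 10 mod 19:
  x = 2: RHS = 7, y in [8, 11]  -> 2 point(s)
  x = 3: RHS = 11, y in [7, 12]  -> 2 point(s)
  x = 7: RHS = 1, y in [1, 18]  -> 2 point(s)
  x = 10: RHS = 5, y in [9, 10]  -> 2 point(s)
  x = 11: RHS = 17, y in [6, 13]  -> 2 point(s)
  x = 12: RHS = 0, y in [0]  -> 1 point(s)
  x = 13: RHS = 17, y in [6, 13]  -> 2 point(s)
  x = 14: RHS = 17, y in [6, 13]  -> 2 point(s)
  x = 15: RHS = 6, y in [5, 14]  -> 2 point(s)
  x = 16: RHS = 9, y in [3, 16]  -> 2 point(s)
  x = 18: RHS = 5, y in [9, 10]  -> 2 point(s)
Affine points: 21. Add the point at infinity: total = 22.

#E(F_19) = 22


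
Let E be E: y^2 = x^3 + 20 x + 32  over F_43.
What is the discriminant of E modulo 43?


4 a^3 + 27 b^2 = 4*20^3 + 27*32^2 = 32000 + 27648 = 59648
Delta = -16 * (59648) = -954368
Delta mod 43 = 17

Delta = 17 (mod 43)


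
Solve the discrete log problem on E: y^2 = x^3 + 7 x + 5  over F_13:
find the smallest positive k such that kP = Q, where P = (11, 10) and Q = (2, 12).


Enumerate multiples of P until we hit Q = (2, 12):
  1P = (11, 10)
  2P = (5, 10)
  3P = (10, 3)
  4P = (2, 1)
  5P = (1, 0)
  6P = (2, 12)
Match found at i = 6.

k = 6


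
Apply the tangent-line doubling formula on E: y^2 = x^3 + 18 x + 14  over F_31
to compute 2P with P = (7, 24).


Doubling: s = (3 x1^2 + a) / (2 y1)
s = (3*7^2 + 18) / (2*24) mod 31 = 17
x3 = s^2 - 2 x1 mod 31 = 17^2 - 2*7 = 27
y3 = s (x1 - x3) - y1 mod 31 = 17 * (7 - 27) - 24 = 8

2P = (27, 8)


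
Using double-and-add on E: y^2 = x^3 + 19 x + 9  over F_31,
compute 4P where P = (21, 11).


k = 4 = 100_2 (binary, LSB first: 001)
Double-and-add from P = (21, 11):
  bit 0 = 0: acc unchanged = O
  bit 1 = 0: acc unchanged = O
  bit 2 = 1: acc = O + (21, 11) = (21, 11)

4P = (21, 11)


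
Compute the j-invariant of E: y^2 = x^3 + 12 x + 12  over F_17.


Delta = -16(4 a^3 + 27 b^2) mod 17 = 5
-1728 * (4 a)^3 = -1728 * (4*12)^3 mod 17 = 8
j = 8 * 5^(-1) mod 17 = 5

j = 5 (mod 17)


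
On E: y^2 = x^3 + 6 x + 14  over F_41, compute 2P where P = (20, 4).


Doubling: s = (3 x1^2 + a) / (2 y1)
s = (3*20^2 + 6) / (2*4) mod 41 = 38
x3 = s^2 - 2 x1 mod 41 = 38^2 - 2*20 = 10
y3 = s (x1 - x3) - y1 mod 41 = 38 * (20 - 10) - 4 = 7

2P = (10, 7)


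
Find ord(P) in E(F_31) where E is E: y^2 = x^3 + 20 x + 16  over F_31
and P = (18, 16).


Compute successive multiples of P until we hit O:
  1P = (18, 16)
  2P = (26, 15)
  3P = (3, 17)
  4P = (14, 23)
  5P = (4, 6)
  6P = (19, 1)
  7P = (2, 23)
  8P = (21, 26)
  ... (continuing to 24P)
  24P = O

ord(P) = 24


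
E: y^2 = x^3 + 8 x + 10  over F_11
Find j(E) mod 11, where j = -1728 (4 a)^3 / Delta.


Delta = -16(4 a^3 + 27 b^2) mod 11 = 9
-1728 * (4 a)^3 = -1728 * (4*8)^3 mod 11 = 1
j = 1 * 9^(-1) mod 11 = 5

j = 5 (mod 11)


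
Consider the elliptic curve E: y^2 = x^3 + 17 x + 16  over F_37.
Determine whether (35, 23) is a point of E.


Check whether y^2 = x^3 + 17 x + 16 (mod 37) for (x, y) = (35, 23).
LHS: y^2 = 23^2 mod 37 = 11
RHS: x^3 + 17 x + 16 = 35^3 + 17*35 + 16 mod 37 = 11
LHS = RHS

Yes, on the curve


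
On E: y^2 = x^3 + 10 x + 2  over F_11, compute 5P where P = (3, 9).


k = 5 = 101_2 (binary, LSB first: 101)
Double-and-add from P = (3, 9):
  bit 0 = 1: acc = O + (3, 9) = (3, 9)
  bit 1 = 0: acc unchanged = (3, 9)
  bit 2 = 1: acc = (3, 9) + (8, 0) = (5, 10)

5P = (5, 10)


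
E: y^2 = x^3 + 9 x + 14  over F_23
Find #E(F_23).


For each x in F_23, count y with y^2 = x^3 + 9 x + 14 mod 23:
  x = 1: RHS = 1, y in [1, 22]  -> 2 point(s)
  x = 5: RHS = 0, y in [0]  -> 1 point(s)
  x = 6: RHS = 8, y in [10, 13]  -> 2 point(s)
  x = 7: RHS = 6, y in [11, 12]  -> 2 point(s)
  x = 8: RHS = 0, y in [0]  -> 1 point(s)
  x = 10: RHS = 0, y in [0]  -> 1 point(s)
  x = 11: RHS = 18, y in [8, 15]  -> 2 point(s)
  x = 14: RHS = 9, y in [3, 20]  -> 2 point(s)
  x = 19: RHS = 6, y in [11, 12]  -> 2 point(s)
  x = 20: RHS = 6, y in [11, 12]  -> 2 point(s)
  x = 22: RHS = 4, y in [2, 21]  -> 2 point(s)
Affine points: 19. Add the point at infinity: total = 20.

#E(F_23) = 20


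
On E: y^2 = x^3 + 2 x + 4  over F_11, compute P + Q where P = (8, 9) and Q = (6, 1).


P != Q, so use the chord formula.
s = (y2 - y1) / (x2 - x1) = (3) / (9) mod 11 = 4
x3 = s^2 - x1 - x2 mod 11 = 4^2 - 8 - 6 = 2
y3 = s (x1 - x3) - y1 mod 11 = 4 * (8 - 2) - 9 = 4

P + Q = (2, 4)


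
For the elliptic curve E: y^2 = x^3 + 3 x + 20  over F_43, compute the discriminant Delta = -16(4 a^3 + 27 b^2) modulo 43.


4 a^3 + 27 b^2 = 4*3^3 + 27*20^2 = 108 + 10800 = 10908
Delta = -16 * (10908) = -174528
Delta mod 43 = 9

Delta = 9 (mod 43)


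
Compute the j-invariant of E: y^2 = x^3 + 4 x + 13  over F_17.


Delta = -16(4 a^3 + 27 b^2) mod 17 = 8
-1728 * (4 a)^3 = -1728 * (4*4)^3 mod 17 = 11
j = 11 * 8^(-1) mod 17 = 12

j = 12 (mod 17)


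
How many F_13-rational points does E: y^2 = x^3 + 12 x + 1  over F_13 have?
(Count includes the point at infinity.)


For each x in F_13, count y with y^2 = x^3 + 12 x + 1 mod 13:
  x = 0: RHS = 1, y in [1, 12]  -> 2 point(s)
  x = 1: RHS = 1, y in [1, 12]  -> 2 point(s)
  x = 3: RHS = 12, y in [5, 8]  -> 2 point(s)
  x = 4: RHS = 9, y in [3, 10]  -> 2 point(s)
  x = 5: RHS = 4, y in [2, 11]  -> 2 point(s)
  x = 6: RHS = 3, y in [4, 9]  -> 2 point(s)
  x = 7: RHS = 12, y in [5, 8]  -> 2 point(s)
  x = 10: RHS = 3, y in [4, 9]  -> 2 point(s)
  x = 12: RHS = 1, y in [1, 12]  -> 2 point(s)
Affine points: 18. Add the point at infinity: total = 19.

#E(F_13) = 19


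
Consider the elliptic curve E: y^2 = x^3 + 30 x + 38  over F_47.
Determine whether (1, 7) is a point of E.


Check whether y^2 = x^3 + 30 x + 38 (mod 47) for (x, y) = (1, 7).
LHS: y^2 = 7^2 mod 47 = 2
RHS: x^3 + 30 x + 38 = 1^3 + 30*1 + 38 mod 47 = 22
LHS != RHS

No, not on the curve


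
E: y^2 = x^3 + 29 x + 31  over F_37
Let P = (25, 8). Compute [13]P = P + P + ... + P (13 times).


k = 13 = 1101_2 (binary, LSB first: 1011)
Double-and-add from P = (25, 8):
  bit 0 = 1: acc = O + (25, 8) = (25, 8)
  bit 1 = 0: acc unchanged = (25, 8)
  bit 2 = 1: acc = (25, 8) + (10, 27) = (36, 1)
  bit 3 = 1: acc = (36, 1) + (20, 8) = (14, 31)

13P = (14, 31)


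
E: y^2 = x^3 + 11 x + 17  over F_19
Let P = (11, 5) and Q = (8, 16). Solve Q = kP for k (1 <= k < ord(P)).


Enumerate multiples of P until we hit Q = (8, 16):
  1P = (11, 5)
  2P = (8, 16)
Match found at i = 2.

k = 2


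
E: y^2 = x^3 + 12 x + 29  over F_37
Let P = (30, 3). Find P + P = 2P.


Doubling: s = (3 x1^2 + a) / (2 y1)
s = (3*30^2 + 12) / (2*3) mod 37 = 8
x3 = s^2 - 2 x1 mod 37 = 8^2 - 2*30 = 4
y3 = s (x1 - x3) - y1 mod 37 = 8 * (30 - 4) - 3 = 20

2P = (4, 20)


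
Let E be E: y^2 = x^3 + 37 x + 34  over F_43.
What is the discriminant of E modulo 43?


4 a^3 + 27 b^2 = 4*37^3 + 27*34^2 = 202612 + 31212 = 233824
Delta = -16 * (233824) = -3741184
Delta mod 43 = 31

Delta = 31 (mod 43)


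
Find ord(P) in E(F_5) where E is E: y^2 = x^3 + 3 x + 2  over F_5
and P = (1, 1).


Compute successive multiples of P until we hit O:
  1P = (1, 1)
  2P = (2, 1)
  3P = (2, 4)
  4P = (1, 4)
  5P = O

ord(P) = 5


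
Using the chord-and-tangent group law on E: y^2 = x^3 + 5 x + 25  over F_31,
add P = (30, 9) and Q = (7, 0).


P != Q, so use the chord formula.
s = (y2 - y1) / (x2 - x1) = (22) / (8) mod 31 = 26
x3 = s^2 - x1 - x2 mod 31 = 26^2 - 30 - 7 = 19
y3 = s (x1 - x3) - y1 mod 31 = 26 * (30 - 19) - 9 = 29

P + Q = (19, 29)


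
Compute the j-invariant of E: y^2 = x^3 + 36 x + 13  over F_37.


Delta = -16(4 a^3 + 27 b^2) mod 37 = 20
-1728 * (4 a)^3 = -1728 * (4*36)^3 mod 37 = 36
j = 36 * 20^(-1) mod 37 = 24

j = 24 (mod 37)


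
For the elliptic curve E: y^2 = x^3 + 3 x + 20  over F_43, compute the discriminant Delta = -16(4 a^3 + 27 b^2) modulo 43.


4 a^3 + 27 b^2 = 4*3^3 + 27*20^2 = 108 + 10800 = 10908
Delta = -16 * (10908) = -174528
Delta mod 43 = 9

Delta = 9 (mod 43)


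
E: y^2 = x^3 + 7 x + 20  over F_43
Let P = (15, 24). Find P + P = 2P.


Doubling: s = (3 x1^2 + a) / (2 y1)
s = (3*15^2 + 7) / (2*24) mod 43 = 16
x3 = s^2 - 2 x1 mod 43 = 16^2 - 2*15 = 11
y3 = s (x1 - x3) - y1 mod 43 = 16 * (15 - 11) - 24 = 40

2P = (11, 40)


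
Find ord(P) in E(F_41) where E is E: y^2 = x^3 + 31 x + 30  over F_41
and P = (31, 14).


Compute successive multiples of P until we hit O:
  1P = (31, 14)
  2P = (30, 11)
  3P = (30, 30)
  4P = (31, 27)
  5P = O

ord(P) = 5


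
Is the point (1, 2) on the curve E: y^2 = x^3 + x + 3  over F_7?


Check whether y^2 = x^3 + 1 x + 3 (mod 7) for (x, y) = (1, 2).
LHS: y^2 = 2^2 mod 7 = 4
RHS: x^3 + 1 x + 3 = 1^3 + 1*1 + 3 mod 7 = 5
LHS != RHS

No, not on the curve


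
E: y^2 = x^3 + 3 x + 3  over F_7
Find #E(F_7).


For each x in F_7, count y with y^2 = x^3 + 3 x + 3 mod 7:
  x = 1: RHS = 0, y in [0]  -> 1 point(s)
  x = 3: RHS = 4, y in [2, 5]  -> 2 point(s)
  x = 4: RHS = 2, y in [3, 4]  -> 2 point(s)
Affine points: 5. Add the point at infinity: total = 6.

#E(F_7) = 6


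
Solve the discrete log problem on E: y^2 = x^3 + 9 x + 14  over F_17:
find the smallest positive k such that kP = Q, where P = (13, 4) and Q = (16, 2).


Enumerate multiples of P until we hit Q = (16, 2):
  1P = (13, 4)
  2P = (16, 15)
  3P = (9, 5)
  4P = (11, 4)
  5P = (10, 13)
  6P = (3, 0)
  7P = (10, 4)
  8P = (11, 13)
  9P = (9, 12)
  10P = (16, 2)
Match found at i = 10.

k = 10


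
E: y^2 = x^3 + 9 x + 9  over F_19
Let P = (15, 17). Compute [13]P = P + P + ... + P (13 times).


k = 13 = 1101_2 (binary, LSB first: 1011)
Double-and-add from P = (15, 17):
  bit 0 = 1: acc = O + (15, 17) = (15, 17)
  bit 1 = 0: acc unchanged = (15, 17)
  bit 2 = 1: acc = (15, 17) + (7, 15) = (3, 5)
  bit 3 = 1: acc = (3, 5) + (10, 15) = (3, 14)

13P = (3, 14)


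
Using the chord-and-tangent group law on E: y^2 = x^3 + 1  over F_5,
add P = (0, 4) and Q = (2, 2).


P != Q, so use the chord formula.
s = (y2 - y1) / (x2 - x1) = (3) / (2) mod 5 = 4
x3 = s^2 - x1 - x2 mod 5 = 4^2 - 0 - 2 = 4
y3 = s (x1 - x3) - y1 mod 5 = 4 * (0 - 4) - 4 = 0

P + Q = (4, 0)


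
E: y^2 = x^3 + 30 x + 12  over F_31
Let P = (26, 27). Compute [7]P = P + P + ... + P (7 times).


k = 7 = 111_2 (binary, LSB first: 111)
Double-and-add from P = (26, 27):
  bit 0 = 1: acc = O + (26, 27) = (26, 27)
  bit 1 = 1: acc = (26, 27) + (20, 26) = (10, 17)
  bit 2 = 1: acc = (10, 17) + (23, 2) = (3, 25)

7P = (3, 25)


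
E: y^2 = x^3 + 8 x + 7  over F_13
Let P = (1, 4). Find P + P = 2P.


Doubling: s = (3 x1^2 + a) / (2 y1)
s = (3*1^2 + 8) / (2*4) mod 13 = 3
x3 = s^2 - 2 x1 mod 13 = 3^2 - 2*1 = 7
y3 = s (x1 - x3) - y1 mod 13 = 3 * (1 - 7) - 4 = 4

2P = (7, 4)


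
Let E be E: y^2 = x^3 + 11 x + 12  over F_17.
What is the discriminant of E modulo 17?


4 a^3 + 27 b^2 = 4*11^3 + 27*12^2 = 5324 + 3888 = 9212
Delta = -16 * (9212) = -147392
Delta mod 17 = 15

Delta = 15 (mod 17)


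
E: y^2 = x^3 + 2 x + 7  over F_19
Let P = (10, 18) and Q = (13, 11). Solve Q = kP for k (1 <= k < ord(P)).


Enumerate multiples of P until we hit Q = (13, 11):
  1P = (10, 18)
  2P = (0, 11)
  3P = (15, 7)
  4P = (11, 7)
  5P = (5, 3)
  6P = (13, 11)
Match found at i = 6.

k = 6


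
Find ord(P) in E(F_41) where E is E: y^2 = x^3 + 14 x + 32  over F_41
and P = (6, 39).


Compute successive multiples of P until we hit O:
  1P = (6, 39)
  2P = (6, 2)
  3P = O

ord(P) = 3


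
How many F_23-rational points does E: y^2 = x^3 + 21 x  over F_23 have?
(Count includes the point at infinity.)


For each x in F_23, count y with y^2 = x^3 + 21 x + 0 mod 23:
  x = 0: RHS = 0, y in [0]  -> 1 point(s)
  x = 2: RHS = 4, y in [2, 21]  -> 2 point(s)
  x = 5: RHS = 0, y in [0]  -> 1 point(s)
  x = 8: RHS = 13, y in [6, 17]  -> 2 point(s)
  x = 12: RHS = 2, y in [5, 18]  -> 2 point(s)
  x = 13: RHS = 9, y in [3, 20]  -> 2 point(s)
  x = 14: RHS = 2, y in [5, 18]  -> 2 point(s)
  x = 16: RHS = 16, y in [4, 19]  -> 2 point(s)
  x = 17: RHS = 3, y in [7, 16]  -> 2 point(s)
  x = 18: RHS = 0, y in [0]  -> 1 point(s)
  x = 19: RHS = 13, y in [6, 17]  -> 2 point(s)
  x = 20: RHS = 2, y in [5, 18]  -> 2 point(s)
  x = 22: RHS = 1, y in [1, 22]  -> 2 point(s)
Affine points: 23. Add the point at infinity: total = 24.

#E(F_23) = 24


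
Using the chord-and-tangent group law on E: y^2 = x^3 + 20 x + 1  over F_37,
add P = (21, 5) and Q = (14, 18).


P != Q, so use the chord formula.
s = (y2 - y1) / (x2 - x1) = (13) / (30) mod 37 = 14
x3 = s^2 - x1 - x2 mod 37 = 14^2 - 21 - 14 = 13
y3 = s (x1 - x3) - y1 mod 37 = 14 * (21 - 13) - 5 = 33

P + Q = (13, 33)


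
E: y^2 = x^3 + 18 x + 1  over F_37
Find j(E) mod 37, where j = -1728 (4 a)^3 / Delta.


Delta = -16(4 a^3 + 27 b^2) mod 37 = 20
-1728 * (4 a)^3 = -1728 * (4*18)^3 mod 37 = 23
j = 23 * 20^(-1) mod 37 = 3

j = 3 (mod 37)


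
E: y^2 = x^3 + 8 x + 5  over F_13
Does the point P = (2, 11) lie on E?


Check whether y^2 = x^3 + 8 x + 5 (mod 13) for (x, y) = (2, 11).
LHS: y^2 = 11^2 mod 13 = 4
RHS: x^3 + 8 x + 5 = 2^3 + 8*2 + 5 mod 13 = 3
LHS != RHS

No, not on the curve


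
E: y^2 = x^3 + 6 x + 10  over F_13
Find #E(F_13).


For each x in F_13, count y with y^2 = x^3 + 6 x + 10 mod 13:
  x = 0: RHS = 10, y in [6, 7]  -> 2 point(s)
  x = 1: RHS = 4, y in [2, 11]  -> 2 point(s)
  x = 2: RHS = 4, y in [2, 11]  -> 2 point(s)
  x = 3: RHS = 3, y in [4, 9]  -> 2 point(s)
  x = 5: RHS = 9, y in [3, 10]  -> 2 point(s)
  x = 9: RHS = 0, y in [0]  -> 1 point(s)
  x = 10: RHS = 4, y in [2, 11]  -> 2 point(s)
  x = 11: RHS = 3, y in [4, 9]  -> 2 point(s)
  x = 12: RHS = 3, y in [4, 9]  -> 2 point(s)
Affine points: 17. Add the point at infinity: total = 18.

#E(F_13) = 18


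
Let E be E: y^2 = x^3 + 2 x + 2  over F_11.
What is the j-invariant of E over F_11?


Delta = -16(4 a^3 + 27 b^2) mod 11 = 4
-1728 * (4 a)^3 = -1728 * (4*2)^3 mod 11 = 5
j = 5 * 4^(-1) mod 11 = 4

j = 4 (mod 11)


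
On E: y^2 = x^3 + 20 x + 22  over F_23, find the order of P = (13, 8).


Compute successive multiples of P until we hit O:
  1P = (13, 8)
  2P = (6, 17)
  3P = (8, 2)
  4P = (20, 2)
  5P = (2, 22)
  6P = (10, 7)
  7P = (18, 21)
  8P = (19, 4)
  ... (continuing to 25P)
  25P = O

ord(P) = 25


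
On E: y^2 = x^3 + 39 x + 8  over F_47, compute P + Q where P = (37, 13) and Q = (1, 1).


P != Q, so use the chord formula.
s = (y2 - y1) / (x2 - x1) = (35) / (11) mod 47 = 16
x3 = s^2 - x1 - x2 mod 47 = 16^2 - 37 - 1 = 30
y3 = s (x1 - x3) - y1 mod 47 = 16 * (37 - 30) - 13 = 5

P + Q = (30, 5)


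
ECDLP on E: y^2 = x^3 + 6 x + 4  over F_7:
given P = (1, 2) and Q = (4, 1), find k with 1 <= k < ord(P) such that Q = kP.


Enumerate multiples of P until we hit Q = (4, 1):
  1P = (1, 2)
  2P = (0, 2)
  3P = (6, 5)
  4P = (4, 6)
  5P = (3, 0)
  6P = (4, 1)
Match found at i = 6.

k = 6


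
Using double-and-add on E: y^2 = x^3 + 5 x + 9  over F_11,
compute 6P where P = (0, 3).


k = 6 = 110_2 (binary, LSB first: 011)
Double-and-add from P = (0, 3):
  bit 0 = 0: acc unchanged = O
  bit 1 = 1: acc = O + (1, 9) = (1, 9)
  bit 2 = 1: acc = (1, 9) + (2, 4) = (0, 8)

6P = (0, 8)


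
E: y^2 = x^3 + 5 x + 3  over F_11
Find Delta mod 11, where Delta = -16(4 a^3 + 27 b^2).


4 a^3 + 27 b^2 = 4*5^3 + 27*3^2 = 500 + 243 = 743
Delta = -16 * (743) = -11888
Delta mod 11 = 3

Delta = 3 (mod 11)


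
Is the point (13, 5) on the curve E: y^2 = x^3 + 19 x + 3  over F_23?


Check whether y^2 = x^3 + 19 x + 3 (mod 23) for (x, y) = (13, 5).
LHS: y^2 = 5^2 mod 23 = 2
RHS: x^3 + 19 x + 3 = 13^3 + 19*13 + 3 mod 23 = 9
LHS != RHS

No, not on the curve


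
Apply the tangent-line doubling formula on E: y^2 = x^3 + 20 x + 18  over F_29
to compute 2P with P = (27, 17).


Doubling: s = (3 x1^2 + a) / (2 y1)
s = (3*27^2 + 20) / (2*17) mod 29 = 18
x3 = s^2 - 2 x1 mod 29 = 18^2 - 2*27 = 9
y3 = s (x1 - x3) - y1 mod 29 = 18 * (27 - 9) - 17 = 17

2P = (9, 17)


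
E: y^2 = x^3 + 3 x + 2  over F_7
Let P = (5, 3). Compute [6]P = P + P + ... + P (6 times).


k = 6 = 110_2 (binary, LSB first: 011)
Double-and-add from P = (5, 3):
  bit 0 = 0: acc unchanged = O
  bit 1 = 1: acc = O + (5, 4) = (5, 4)
  bit 2 = 1: acc = (5, 4) + (5, 3) = O

6P = O


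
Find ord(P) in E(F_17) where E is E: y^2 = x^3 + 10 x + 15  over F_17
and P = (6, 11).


Compute successive multiples of P until we hit O:
  1P = (6, 11)
  2P = (3, 2)
  3P = (0, 7)
  4P = (2, 3)
  5P = (13, 9)
  6P = (13, 8)
  7P = (2, 14)
  8P = (0, 10)
  ... (continuing to 11P)
  11P = O

ord(P) = 11


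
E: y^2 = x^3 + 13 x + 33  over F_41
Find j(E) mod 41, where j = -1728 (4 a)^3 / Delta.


Delta = -16(4 a^3 + 27 b^2) mod 41 = 8
-1728 * (4 a)^3 = -1728 * (4*13)^3 mod 41 = 9
j = 9 * 8^(-1) mod 41 = 37

j = 37 (mod 41)


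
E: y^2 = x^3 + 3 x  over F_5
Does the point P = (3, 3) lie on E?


Check whether y^2 = x^3 + 3 x + 0 (mod 5) for (x, y) = (3, 3).
LHS: y^2 = 3^2 mod 5 = 4
RHS: x^3 + 3 x + 0 = 3^3 + 3*3 + 0 mod 5 = 1
LHS != RHS

No, not on the curve


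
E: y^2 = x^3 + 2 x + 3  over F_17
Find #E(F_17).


For each x in F_17, count y with y^2 = x^3 + 2 x + 3 mod 17:
  x = 2: RHS = 15, y in [7, 10]  -> 2 point(s)
  x = 3: RHS = 2, y in [6, 11]  -> 2 point(s)
  x = 5: RHS = 2, y in [6, 11]  -> 2 point(s)
  x = 8: RHS = 4, y in [2, 15]  -> 2 point(s)
  x = 9: RHS = 2, y in [6, 11]  -> 2 point(s)
  x = 11: RHS = 13, y in [8, 9]  -> 2 point(s)
  x = 12: RHS = 4, y in [2, 15]  -> 2 point(s)
  x = 13: RHS = 16, y in [4, 13]  -> 2 point(s)
  x = 14: RHS = 4, y in [2, 15]  -> 2 point(s)
  x = 15: RHS = 8, y in [5, 12]  -> 2 point(s)
  x = 16: RHS = 0, y in [0]  -> 1 point(s)
Affine points: 21. Add the point at infinity: total = 22.

#E(F_17) = 22


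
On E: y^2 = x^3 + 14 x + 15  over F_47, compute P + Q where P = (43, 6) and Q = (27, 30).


P != Q, so use the chord formula.
s = (y2 - y1) / (x2 - x1) = (24) / (31) mod 47 = 22
x3 = s^2 - x1 - x2 mod 47 = 22^2 - 43 - 27 = 38
y3 = s (x1 - x3) - y1 mod 47 = 22 * (43 - 38) - 6 = 10

P + Q = (38, 10)


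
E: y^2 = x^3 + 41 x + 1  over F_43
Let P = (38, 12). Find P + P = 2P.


Doubling: s = (3 x1^2 + a) / (2 y1)
s = (3*38^2 + 41) / (2*12) mod 43 = 12
x3 = s^2 - 2 x1 mod 43 = 12^2 - 2*38 = 25
y3 = s (x1 - x3) - y1 mod 43 = 12 * (38 - 25) - 12 = 15

2P = (25, 15)


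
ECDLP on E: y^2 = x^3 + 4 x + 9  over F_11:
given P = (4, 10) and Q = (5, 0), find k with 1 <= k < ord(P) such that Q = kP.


Enumerate multiples of P until we hit Q = (5, 0):
  1P = (4, 10)
  2P = (8, 6)
  3P = (0, 8)
  4P = (10, 9)
  5P = (1, 6)
  6P = (9, 9)
  7P = (2, 5)
  8P = (3, 9)
  9P = (5, 0)
Match found at i = 9.

k = 9


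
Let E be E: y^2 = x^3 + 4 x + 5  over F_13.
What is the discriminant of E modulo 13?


4 a^3 + 27 b^2 = 4*4^3 + 27*5^2 = 256 + 675 = 931
Delta = -16 * (931) = -14896
Delta mod 13 = 2

Delta = 2 (mod 13)


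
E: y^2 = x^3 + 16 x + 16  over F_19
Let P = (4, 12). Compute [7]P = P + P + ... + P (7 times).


k = 7 = 111_2 (binary, LSB first: 111)
Double-and-add from P = (4, 12):
  bit 0 = 1: acc = O + (4, 12) = (4, 12)
  bit 1 = 1: acc = (4, 12) + (16, 13) = (6, 10)
  bit 2 = 1: acc = (6, 10) + (10, 13) = (0, 4)

7P = (0, 4)


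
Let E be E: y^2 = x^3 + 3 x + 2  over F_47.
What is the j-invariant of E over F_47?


Delta = -16(4 a^3 + 27 b^2) mod 47 = 22
-1728 * (4 a)^3 = -1728 * (4*3)^3 mod 47 = 20
j = 20 * 22^(-1) mod 47 = 18

j = 18 (mod 47)


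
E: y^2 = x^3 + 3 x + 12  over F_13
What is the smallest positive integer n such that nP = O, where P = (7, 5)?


Compute successive multiples of P until we hit O:
  1P = (7, 5)
  2P = (3, 3)
  3P = (0, 5)
  4P = (6, 8)
  5P = (9, 1)
  6P = (1, 9)
  7P = (4, 6)
  8P = (5, 3)
  ... (continuing to 18P)
  18P = O

ord(P) = 18


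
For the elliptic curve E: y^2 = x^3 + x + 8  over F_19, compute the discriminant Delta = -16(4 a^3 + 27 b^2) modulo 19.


4 a^3 + 27 b^2 = 4*1^3 + 27*8^2 = 4 + 1728 = 1732
Delta = -16 * (1732) = -27712
Delta mod 19 = 9

Delta = 9 (mod 19)


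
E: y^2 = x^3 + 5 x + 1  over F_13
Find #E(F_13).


For each x in F_13, count y with y^2 = x^3 + 5 x + 1 mod 13:
  x = 0: RHS = 1, y in [1, 12]  -> 2 point(s)
  x = 3: RHS = 4, y in [2, 11]  -> 2 point(s)
  x = 6: RHS = 0, y in [0]  -> 1 point(s)
  x = 11: RHS = 9, y in [3, 10]  -> 2 point(s)
Affine points: 7. Add the point at infinity: total = 8.

#E(F_13) = 8


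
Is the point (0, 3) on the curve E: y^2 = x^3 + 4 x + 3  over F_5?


Check whether y^2 = x^3 + 4 x + 3 (mod 5) for (x, y) = (0, 3).
LHS: y^2 = 3^2 mod 5 = 4
RHS: x^3 + 4 x + 3 = 0^3 + 4*0 + 3 mod 5 = 3
LHS != RHS

No, not on the curve


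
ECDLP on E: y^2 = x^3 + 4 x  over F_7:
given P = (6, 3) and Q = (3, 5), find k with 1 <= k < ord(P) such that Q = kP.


Enumerate multiples of P until we hit Q = (3, 5):
  1P = (6, 3)
  2P = (2, 4)
  3P = (3, 5)
Match found at i = 3.

k = 3


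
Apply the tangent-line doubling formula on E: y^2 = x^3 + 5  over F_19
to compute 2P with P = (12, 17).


Doubling: s = (3 x1^2 + a) / (2 y1)
s = (3*12^2 + 0) / (2*17) mod 19 = 6
x3 = s^2 - 2 x1 mod 19 = 6^2 - 2*12 = 12
y3 = s (x1 - x3) - y1 mod 19 = 6 * (12 - 12) - 17 = 2

2P = (12, 2)


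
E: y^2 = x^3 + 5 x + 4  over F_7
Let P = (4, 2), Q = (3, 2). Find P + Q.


P != Q, so use the chord formula.
s = (y2 - y1) / (x2 - x1) = (0) / (6) mod 7 = 0
x3 = s^2 - x1 - x2 mod 7 = 0^2 - 4 - 3 = 0
y3 = s (x1 - x3) - y1 mod 7 = 0 * (4 - 0) - 2 = 5

P + Q = (0, 5)


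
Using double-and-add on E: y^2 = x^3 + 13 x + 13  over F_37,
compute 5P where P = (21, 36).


k = 5 = 101_2 (binary, LSB first: 101)
Double-and-add from P = (21, 36):
  bit 0 = 1: acc = O + (21, 36) = (21, 36)
  bit 1 = 0: acc unchanged = (21, 36)
  bit 2 = 1: acc = (21, 36) + (12, 11) = (14, 4)

5P = (14, 4)


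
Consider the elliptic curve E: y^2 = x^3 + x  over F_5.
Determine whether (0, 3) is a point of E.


Check whether y^2 = x^3 + 1 x + 0 (mod 5) for (x, y) = (0, 3).
LHS: y^2 = 3^2 mod 5 = 4
RHS: x^3 + 1 x + 0 = 0^3 + 1*0 + 0 mod 5 = 0
LHS != RHS

No, not on the curve


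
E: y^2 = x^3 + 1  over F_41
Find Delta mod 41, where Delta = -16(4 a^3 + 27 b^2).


4 a^3 + 27 b^2 = 4*0^3 + 27*1^2 = 0 + 27 = 27
Delta = -16 * (27) = -432
Delta mod 41 = 19

Delta = 19 (mod 41)


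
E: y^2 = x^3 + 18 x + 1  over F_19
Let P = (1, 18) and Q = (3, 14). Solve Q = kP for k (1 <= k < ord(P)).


Enumerate multiples of P until we hit Q = (3, 14):
  1P = (1, 18)
  2P = (18, 18)
  3P = (0, 1)
  4P = (3, 5)
  5P = (5, 8)
  6P = (5, 11)
  7P = (3, 14)
Match found at i = 7.

k = 7


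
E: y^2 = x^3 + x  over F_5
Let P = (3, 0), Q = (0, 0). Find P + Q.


P != Q, so use the chord formula.
s = (y2 - y1) / (x2 - x1) = (0) / (2) mod 5 = 0
x3 = s^2 - x1 - x2 mod 5 = 0^2 - 3 - 0 = 2
y3 = s (x1 - x3) - y1 mod 5 = 0 * (3 - 2) - 0 = 0

P + Q = (2, 0)


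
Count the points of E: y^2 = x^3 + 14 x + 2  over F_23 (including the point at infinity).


For each x in F_23, count y with y^2 = x^3 + 14 x + 2 mod 23:
  x = 0: RHS = 2, y in [5, 18]  -> 2 point(s)
  x = 3: RHS = 2, y in [5, 18]  -> 2 point(s)
  x = 5: RHS = 13, y in [6, 17]  -> 2 point(s)
  x = 6: RHS = 3, y in [7, 16]  -> 2 point(s)
  x = 7: RHS = 6, y in [11, 12]  -> 2 point(s)
  x = 9: RHS = 6, y in [11, 12]  -> 2 point(s)
  x = 12: RHS = 12, y in [9, 14]  -> 2 point(s)
  x = 13: RHS = 12, y in [9, 14]  -> 2 point(s)
  x = 17: RHS = 1, y in [1, 22]  -> 2 point(s)
  x = 20: RHS = 2, y in [5, 18]  -> 2 point(s)
  x = 21: RHS = 12, y in [9, 14]  -> 2 point(s)
Affine points: 22. Add the point at infinity: total = 23.

#E(F_23) = 23


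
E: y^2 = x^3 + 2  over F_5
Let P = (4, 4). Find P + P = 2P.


Doubling: s = (3 x1^2 + a) / (2 y1)
s = (3*4^2 + 0) / (2*4) mod 5 = 1
x3 = s^2 - 2 x1 mod 5 = 1^2 - 2*4 = 3
y3 = s (x1 - x3) - y1 mod 5 = 1 * (4 - 3) - 4 = 2

2P = (3, 2)


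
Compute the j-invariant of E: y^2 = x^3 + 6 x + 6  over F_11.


Delta = -16(4 a^3 + 27 b^2) mod 11 = 5
-1728 * (4 a)^3 = -1728 * (4*6)^3 mod 11 = 3
j = 3 * 5^(-1) mod 11 = 5

j = 5 (mod 11)


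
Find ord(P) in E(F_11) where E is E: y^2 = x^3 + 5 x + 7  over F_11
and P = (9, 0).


Compute successive multiples of P until we hit O:
  1P = (9, 0)
  2P = O

ord(P) = 2


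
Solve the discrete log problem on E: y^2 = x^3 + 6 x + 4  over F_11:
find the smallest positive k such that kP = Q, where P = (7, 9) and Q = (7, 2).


Enumerate multiples of P until we hit Q = (7, 2):
  1P = (7, 9)
  2P = (6, 5)
  3P = (3, 7)
  4P = (4, 9)
  5P = (0, 2)
  6P = (5, 4)
  7P = (8, 5)
  8P = (1, 0)
  9P = (8, 6)
  10P = (5, 7)
  11P = (0, 9)
  12P = (4, 2)
  13P = (3, 4)
  14P = (6, 6)
  15P = (7, 2)
Match found at i = 15.

k = 15


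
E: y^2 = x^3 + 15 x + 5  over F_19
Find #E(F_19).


For each x in F_19, count y with y^2 = x^3 + 15 x + 5 mod 19:
  x = 0: RHS = 5, y in [9, 10]  -> 2 point(s)
  x = 2: RHS = 5, y in [9, 10]  -> 2 point(s)
  x = 3: RHS = 1, y in [1, 18]  -> 2 point(s)
  x = 6: RHS = 7, y in [8, 11]  -> 2 point(s)
  x = 7: RHS = 16, y in [4, 15]  -> 2 point(s)
  x = 11: RHS = 0, y in [0]  -> 1 point(s)
  x = 16: RHS = 9, y in [3, 16]  -> 2 point(s)
  x = 17: RHS = 5, y in [9, 10]  -> 2 point(s)
Affine points: 15. Add the point at infinity: total = 16.

#E(F_19) = 16


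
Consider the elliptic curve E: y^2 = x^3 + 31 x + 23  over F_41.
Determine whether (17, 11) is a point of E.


Check whether y^2 = x^3 + 31 x + 23 (mod 41) for (x, y) = (17, 11).
LHS: y^2 = 11^2 mod 41 = 39
RHS: x^3 + 31 x + 23 = 17^3 + 31*17 + 23 mod 41 = 10
LHS != RHS

No, not on the curve


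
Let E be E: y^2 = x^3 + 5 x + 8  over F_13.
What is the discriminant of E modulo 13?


4 a^3 + 27 b^2 = 4*5^3 + 27*8^2 = 500 + 1728 = 2228
Delta = -16 * (2228) = -35648
Delta mod 13 = 11

Delta = 11 (mod 13)


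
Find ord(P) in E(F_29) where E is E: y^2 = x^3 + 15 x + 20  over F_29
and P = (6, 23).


Compute successive multiples of P until we hit O:
  1P = (6, 23)
  2P = (26, 8)
  3P = (3, 11)
  4P = (7, 2)
  5P = (22, 23)
  6P = (1, 6)
  7P = (15, 16)
  8P = (24, 20)
  ... (continuing to 17P)
  17P = O

ord(P) = 17


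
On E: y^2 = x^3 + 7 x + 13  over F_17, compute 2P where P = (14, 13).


Doubling: s = (3 x1^2 + a) / (2 y1)
s = (3*14^2 + 7) / (2*13) mod 17 = 0
x3 = s^2 - 2 x1 mod 17 = 0^2 - 2*14 = 6
y3 = s (x1 - x3) - y1 mod 17 = 0 * (14 - 6) - 13 = 4

2P = (6, 4)


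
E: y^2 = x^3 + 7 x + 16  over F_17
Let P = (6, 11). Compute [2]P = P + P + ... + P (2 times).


k = 2 = 10_2 (binary, LSB first: 01)
Double-and-add from P = (6, 11):
  bit 0 = 0: acc unchanged = O
  bit 1 = 1: acc = O + (7, 0) = (7, 0)

2P = (7, 0)


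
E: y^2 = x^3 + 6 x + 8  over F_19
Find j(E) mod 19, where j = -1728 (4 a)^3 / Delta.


Delta = -16(4 a^3 + 27 b^2) mod 19 = 5
-1728 * (4 a)^3 = -1728 * (4*6)^3 mod 19 = 11
j = 11 * 5^(-1) mod 19 = 6

j = 6 (mod 19)


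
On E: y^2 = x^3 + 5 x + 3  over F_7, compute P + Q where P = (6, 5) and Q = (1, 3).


P != Q, so use the chord formula.
s = (y2 - y1) / (x2 - x1) = (5) / (2) mod 7 = 6
x3 = s^2 - x1 - x2 mod 7 = 6^2 - 6 - 1 = 1
y3 = s (x1 - x3) - y1 mod 7 = 6 * (6 - 1) - 5 = 4

P + Q = (1, 4)


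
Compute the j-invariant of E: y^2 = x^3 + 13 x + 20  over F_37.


Delta = -16(4 a^3 + 27 b^2) mod 37 = 19
-1728 * (4 a)^3 = -1728 * (4*13)^3 mod 37 = 14
j = 14 * 19^(-1) mod 37 = 28

j = 28 (mod 37)


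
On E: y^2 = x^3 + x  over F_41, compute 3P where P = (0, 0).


k = 3 = 11_2 (binary, LSB first: 11)
Double-and-add from P = (0, 0):
  bit 0 = 1: acc = O + (0, 0) = (0, 0)
  bit 1 = 1: acc = (0, 0) + O = (0, 0)

3P = (0, 0)


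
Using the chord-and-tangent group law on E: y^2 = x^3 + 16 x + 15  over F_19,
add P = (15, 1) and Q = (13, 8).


P != Q, so use the chord formula.
s = (y2 - y1) / (x2 - x1) = (7) / (17) mod 19 = 6
x3 = s^2 - x1 - x2 mod 19 = 6^2 - 15 - 13 = 8
y3 = s (x1 - x3) - y1 mod 19 = 6 * (15 - 8) - 1 = 3

P + Q = (8, 3)


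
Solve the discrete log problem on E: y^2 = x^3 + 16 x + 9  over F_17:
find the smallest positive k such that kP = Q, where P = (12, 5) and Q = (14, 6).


Enumerate multiples of P until we hit Q = (14, 6):
  1P = (12, 5)
  2P = (9, 7)
  3P = (4, 1)
  4P = (14, 11)
  5P = (0, 14)
  6P = (13, 0)
  7P = (0, 3)
  8P = (14, 6)
Match found at i = 8.

k = 8


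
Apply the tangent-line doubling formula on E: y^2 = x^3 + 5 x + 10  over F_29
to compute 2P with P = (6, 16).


Doubling: s = (3 x1^2 + a) / (2 y1)
s = (3*6^2 + 5) / (2*16) mod 29 = 28
x3 = s^2 - 2 x1 mod 29 = 28^2 - 2*6 = 18
y3 = s (x1 - x3) - y1 mod 29 = 28 * (6 - 18) - 16 = 25

2P = (18, 25)


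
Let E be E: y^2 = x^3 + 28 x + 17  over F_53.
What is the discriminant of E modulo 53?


4 a^3 + 27 b^2 = 4*28^3 + 27*17^2 = 87808 + 7803 = 95611
Delta = -16 * (95611) = -1529776
Delta mod 53 = 16

Delta = 16 (mod 53)


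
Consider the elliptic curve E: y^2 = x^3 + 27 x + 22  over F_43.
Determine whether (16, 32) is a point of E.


Check whether y^2 = x^3 + 27 x + 22 (mod 43) for (x, y) = (16, 32).
LHS: y^2 = 32^2 mod 43 = 35
RHS: x^3 + 27 x + 22 = 16^3 + 27*16 + 22 mod 43 = 35
LHS = RHS

Yes, on the curve


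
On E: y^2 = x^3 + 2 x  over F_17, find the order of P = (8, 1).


Compute successive multiples of P until we hit O:
  1P = (8, 1)
  2P = (9, 4)
  3P = (9, 13)
  4P = (8, 16)
  5P = O

ord(P) = 5


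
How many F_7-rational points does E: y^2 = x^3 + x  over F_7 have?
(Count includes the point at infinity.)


For each x in F_7, count y with y^2 = x^3 + 1 x + 0 mod 7:
  x = 0: RHS = 0, y in [0]  -> 1 point(s)
  x = 1: RHS = 2, y in [3, 4]  -> 2 point(s)
  x = 3: RHS = 2, y in [3, 4]  -> 2 point(s)
  x = 5: RHS = 4, y in [2, 5]  -> 2 point(s)
Affine points: 7. Add the point at infinity: total = 8.

#E(F_7) = 8


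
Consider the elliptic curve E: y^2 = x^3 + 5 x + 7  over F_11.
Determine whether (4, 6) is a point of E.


Check whether y^2 = x^3 + 5 x + 7 (mod 11) for (x, y) = (4, 6).
LHS: y^2 = 6^2 mod 11 = 3
RHS: x^3 + 5 x + 7 = 4^3 + 5*4 + 7 mod 11 = 3
LHS = RHS

Yes, on the curve


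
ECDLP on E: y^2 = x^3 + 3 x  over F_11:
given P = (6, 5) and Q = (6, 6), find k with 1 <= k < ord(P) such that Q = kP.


Enumerate multiples of P until we hit Q = (6, 6):
  1P = (6, 5)
  2P = (0, 0)
  3P = (6, 6)
Match found at i = 3.

k = 3


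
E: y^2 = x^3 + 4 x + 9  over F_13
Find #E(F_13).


For each x in F_13, count y with y^2 = x^3 + 4 x + 9 mod 13:
  x = 0: RHS = 9, y in [3, 10]  -> 2 point(s)
  x = 1: RHS = 1, y in [1, 12]  -> 2 point(s)
  x = 2: RHS = 12, y in [5, 8]  -> 2 point(s)
  x = 3: RHS = 9, y in [3, 10]  -> 2 point(s)
  x = 7: RHS = 3, y in [4, 9]  -> 2 point(s)
  x = 10: RHS = 9, y in [3, 10]  -> 2 point(s)
  x = 12: RHS = 4, y in [2, 11]  -> 2 point(s)
Affine points: 14. Add the point at infinity: total = 15.

#E(F_13) = 15


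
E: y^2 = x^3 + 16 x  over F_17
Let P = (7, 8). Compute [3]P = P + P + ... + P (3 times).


k = 3 = 11_2 (binary, LSB first: 11)
Double-and-add from P = (7, 8):
  bit 0 = 1: acc = O + (7, 8) = (7, 8)
  bit 1 = 1: acc = (7, 8) + (1, 0) = (7, 9)

3P = (7, 9)


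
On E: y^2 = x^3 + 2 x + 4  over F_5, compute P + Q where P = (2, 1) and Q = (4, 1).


P != Q, so use the chord formula.
s = (y2 - y1) / (x2 - x1) = (0) / (2) mod 5 = 0
x3 = s^2 - x1 - x2 mod 5 = 0^2 - 2 - 4 = 4
y3 = s (x1 - x3) - y1 mod 5 = 0 * (2 - 4) - 1 = 4

P + Q = (4, 4)


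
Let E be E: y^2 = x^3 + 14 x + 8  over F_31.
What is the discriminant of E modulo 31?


4 a^3 + 27 b^2 = 4*14^3 + 27*8^2 = 10976 + 1728 = 12704
Delta = -16 * (12704) = -203264
Delta mod 31 = 3

Delta = 3 (mod 31)


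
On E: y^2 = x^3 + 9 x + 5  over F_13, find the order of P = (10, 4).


Compute successive multiples of P until we hit O:
  1P = (10, 4)
  2P = (10, 9)
  3P = O

ord(P) = 3


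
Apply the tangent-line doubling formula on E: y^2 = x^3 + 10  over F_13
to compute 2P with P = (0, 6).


Doubling: s = (3 x1^2 + a) / (2 y1)
s = (3*0^2 + 0) / (2*6) mod 13 = 0
x3 = s^2 - 2 x1 mod 13 = 0^2 - 2*0 = 0
y3 = s (x1 - x3) - y1 mod 13 = 0 * (0 - 0) - 6 = 7

2P = (0, 7)


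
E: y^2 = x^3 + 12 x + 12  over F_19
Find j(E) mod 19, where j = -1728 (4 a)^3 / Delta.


Delta = -16(4 a^3 + 27 b^2) mod 19 = 5
-1728 * (4 a)^3 = -1728 * (4*12)^3 mod 19 = 12
j = 12 * 5^(-1) mod 19 = 10

j = 10 (mod 19)


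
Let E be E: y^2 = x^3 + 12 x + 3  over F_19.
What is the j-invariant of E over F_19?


Delta = -16(4 a^3 + 27 b^2) mod 19 = 14
-1728 * (4 a)^3 = -1728 * (4*12)^3 mod 19 = 12
j = 12 * 14^(-1) mod 19 = 9

j = 9 (mod 19)


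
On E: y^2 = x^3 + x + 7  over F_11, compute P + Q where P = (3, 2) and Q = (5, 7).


P != Q, so use the chord formula.
s = (y2 - y1) / (x2 - x1) = (5) / (2) mod 11 = 8
x3 = s^2 - x1 - x2 mod 11 = 8^2 - 3 - 5 = 1
y3 = s (x1 - x3) - y1 mod 11 = 8 * (3 - 1) - 2 = 3

P + Q = (1, 3)


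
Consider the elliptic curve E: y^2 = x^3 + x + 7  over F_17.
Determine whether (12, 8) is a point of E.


Check whether y^2 = x^3 + 1 x + 7 (mod 17) for (x, y) = (12, 8).
LHS: y^2 = 8^2 mod 17 = 13
RHS: x^3 + 1 x + 7 = 12^3 + 1*12 + 7 mod 17 = 13
LHS = RHS

Yes, on the curve


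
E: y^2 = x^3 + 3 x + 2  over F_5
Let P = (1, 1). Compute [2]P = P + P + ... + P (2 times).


k = 2 = 10_2 (binary, LSB first: 01)
Double-and-add from P = (1, 1):
  bit 0 = 0: acc unchanged = O
  bit 1 = 1: acc = O + (2, 1) = (2, 1)

2P = (2, 1)


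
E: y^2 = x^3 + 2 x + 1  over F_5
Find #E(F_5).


For each x in F_5, count y with y^2 = x^3 + 2 x + 1 mod 5:
  x = 0: RHS = 1, y in [1, 4]  -> 2 point(s)
  x = 1: RHS = 4, y in [2, 3]  -> 2 point(s)
  x = 3: RHS = 4, y in [2, 3]  -> 2 point(s)
Affine points: 6. Add the point at infinity: total = 7.

#E(F_5) = 7


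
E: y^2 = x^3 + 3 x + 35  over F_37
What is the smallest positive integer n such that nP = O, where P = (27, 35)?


Compute successive multiples of P until we hit O:
  1P = (27, 35)
  2P = (30, 35)
  3P = (17, 2)
  4P = (5, 8)
  5P = (26, 15)
  6P = (14, 3)
  7P = (6, 11)
  8P = (34, 31)
  ... (continuing to 34P)
  34P = O

ord(P) = 34


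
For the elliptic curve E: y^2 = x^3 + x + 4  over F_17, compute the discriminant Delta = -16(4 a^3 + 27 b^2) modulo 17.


4 a^3 + 27 b^2 = 4*1^3 + 27*4^2 = 4 + 432 = 436
Delta = -16 * (436) = -6976
Delta mod 17 = 11

Delta = 11 (mod 17)


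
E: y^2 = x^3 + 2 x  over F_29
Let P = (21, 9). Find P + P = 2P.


Doubling: s = (3 x1^2 + a) / (2 y1)
s = (3*21^2 + 2) / (2*9) mod 29 = 14
x3 = s^2 - 2 x1 mod 29 = 14^2 - 2*21 = 9
y3 = s (x1 - x3) - y1 mod 29 = 14 * (21 - 9) - 9 = 14

2P = (9, 14)


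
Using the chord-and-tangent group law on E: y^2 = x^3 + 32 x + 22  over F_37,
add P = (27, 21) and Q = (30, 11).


P != Q, so use the chord formula.
s = (y2 - y1) / (x2 - x1) = (27) / (3) mod 37 = 9
x3 = s^2 - x1 - x2 mod 37 = 9^2 - 27 - 30 = 24
y3 = s (x1 - x3) - y1 mod 37 = 9 * (27 - 24) - 21 = 6

P + Q = (24, 6)


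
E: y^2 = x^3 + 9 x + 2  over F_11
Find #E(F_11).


For each x in F_11, count y with y^2 = x^3 + 9 x + 2 mod 11:
  x = 1: RHS = 1, y in [1, 10]  -> 2 point(s)
  x = 3: RHS = 1, y in [1, 10]  -> 2 point(s)
  x = 4: RHS = 3, y in [5, 6]  -> 2 point(s)
  x = 7: RHS = 1, y in [1, 10]  -> 2 point(s)
  x = 8: RHS = 3, y in [5, 6]  -> 2 point(s)
  x = 9: RHS = 9, y in [3, 8]  -> 2 point(s)
  x = 10: RHS = 3, y in [5, 6]  -> 2 point(s)
Affine points: 14. Add the point at infinity: total = 15.

#E(F_11) = 15


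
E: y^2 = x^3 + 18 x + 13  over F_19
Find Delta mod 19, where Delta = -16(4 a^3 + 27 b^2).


4 a^3 + 27 b^2 = 4*18^3 + 27*13^2 = 23328 + 4563 = 27891
Delta = -16 * (27891) = -446256
Delta mod 19 = 16

Delta = 16 (mod 19)


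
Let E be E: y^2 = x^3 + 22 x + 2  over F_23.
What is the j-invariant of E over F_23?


Delta = -16(4 a^3 + 27 b^2) mod 23 = 15
-1728 * (4 a)^3 = -1728 * (4*22)^3 mod 23 = 8
j = 8 * 15^(-1) mod 23 = 22

j = 22 (mod 23)


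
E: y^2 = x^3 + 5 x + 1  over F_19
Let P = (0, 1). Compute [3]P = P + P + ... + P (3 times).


k = 3 = 11_2 (binary, LSB first: 11)
Double-and-add from P = (0, 1):
  bit 0 = 1: acc = O + (0, 1) = (0, 1)
  bit 1 = 1: acc = (0, 1) + (11, 0) = (0, 18)

3P = (0, 18)


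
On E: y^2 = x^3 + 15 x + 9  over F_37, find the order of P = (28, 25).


Compute successive multiples of P until we hit O:
  1P = (28, 25)
  2P = (11, 5)
  3P = (36, 20)
  4P = (26, 20)
  5P = (17, 21)
  6P = (1, 5)
  7P = (12, 17)
  8P = (25, 32)
  ... (continuing to 43P)
  43P = O

ord(P) = 43


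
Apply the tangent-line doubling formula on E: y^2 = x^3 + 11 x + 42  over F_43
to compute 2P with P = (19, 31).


Doubling: s = (3 x1^2 + a) / (2 y1)
s = (3*19^2 + 11) / (2*31) mod 43 = 1
x3 = s^2 - 2 x1 mod 43 = 1^2 - 2*19 = 6
y3 = s (x1 - x3) - y1 mod 43 = 1 * (19 - 6) - 31 = 25

2P = (6, 25)


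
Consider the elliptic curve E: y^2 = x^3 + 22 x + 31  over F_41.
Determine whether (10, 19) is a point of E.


Check whether y^2 = x^3 + 22 x + 31 (mod 41) for (x, y) = (10, 19).
LHS: y^2 = 19^2 mod 41 = 33
RHS: x^3 + 22 x + 31 = 10^3 + 22*10 + 31 mod 41 = 21
LHS != RHS

No, not on the curve


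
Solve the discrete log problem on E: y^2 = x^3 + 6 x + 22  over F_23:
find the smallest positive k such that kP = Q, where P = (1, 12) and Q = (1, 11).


Enumerate multiples of P until we hit Q = (1, 11):
  1P = (1, 12)
  2P = (10, 22)
  3P = (5, 4)
  4P = (21, 5)
  5P = (9, 0)
  6P = (21, 18)
  7P = (5, 19)
  8P = (10, 1)
  9P = (1, 11)
Match found at i = 9.

k = 9


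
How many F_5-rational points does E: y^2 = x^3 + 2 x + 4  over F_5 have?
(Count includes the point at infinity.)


For each x in F_5, count y with y^2 = x^3 + 2 x + 4 mod 5:
  x = 0: RHS = 4, y in [2, 3]  -> 2 point(s)
  x = 2: RHS = 1, y in [1, 4]  -> 2 point(s)
  x = 4: RHS = 1, y in [1, 4]  -> 2 point(s)
Affine points: 6. Add the point at infinity: total = 7.

#E(F_5) = 7


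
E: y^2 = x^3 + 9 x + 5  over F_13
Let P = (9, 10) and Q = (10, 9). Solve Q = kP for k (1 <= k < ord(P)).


Enumerate multiples of P until we hit Q = (10, 9):
  1P = (9, 10)
  2P = (4, 1)
  3P = (10, 9)
Match found at i = 3.

k = 3


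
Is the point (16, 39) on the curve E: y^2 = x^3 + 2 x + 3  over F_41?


Check whether y^2 = x^3 + 2 x + 3 (mod 41) for (x, y) = (16, 39).
LHS: y^2 = 39^2 mod 41 = 4
RHS: x^3 + 2 x + 3 = 16^3 + 2*16 + 3 mod 41 = 31
LHS != RHS

No, not on the curve


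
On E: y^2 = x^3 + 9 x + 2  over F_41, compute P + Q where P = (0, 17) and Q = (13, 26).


P != Q, so use the chord formula.
s = (y2 - y1) / (x2 - x1) = (9) / (13) mod 41 = 7
x3 = s^2 - x1 - x2 mod 41 = 7^2 - 0 - 13 = 36
y3 = s (x1 - x3) - y1 mod 41 = 7 * (0 - 36) - 17 = 18

P + Q = (36, 18)


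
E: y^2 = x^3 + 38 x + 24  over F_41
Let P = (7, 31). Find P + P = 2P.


Doubling: s = (3 x1^2 + a) / (2 y1)
s = (3*7^2 + 38) / (2*31) mod 41 = 1
x3 = s^2 - 2 x1 mod 41 = 1^2 - 2*7 = 28
y3 = s (x1 - x3) - y1 mod 41 = 1 * (7 - 28) - 31 = 30

2P = (28, 30)


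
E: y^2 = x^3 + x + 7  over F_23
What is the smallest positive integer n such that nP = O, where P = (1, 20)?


Compute successive multiples of P until we hit O:
  1P = (1, 20)
  2P = (1, 3)
  3P = O

ord(P) = 3


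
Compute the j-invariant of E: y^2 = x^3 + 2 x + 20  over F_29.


Delta = -16(4 a^3 + 27 b^2) mod 29 = 21
-1728 * (4 a)^3 = -1728 * (4*2)^3 mod 29 = 25
j = 25 * 21^(-1) mod 29 = 15

j = 15 (mod 29)
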